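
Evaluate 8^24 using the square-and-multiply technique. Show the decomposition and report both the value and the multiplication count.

Computing 8^24 by squaring (build up from 8^1; each line after the first costs one multiplication):

8^1 = 8
8^2 = (8^1)^2 = 8^2 = 64
8^3 = 8 * 8^2 = 8 * 64 = 512
8^6 = (8^3)^2 = 512^2 = 262144
8^12 = (8^6)^2 = 262144^2 = 68719476736
8^24 = (8^12)^2 = 68719476736^2 = 4722366482869645213696

Result: 4722366482869645213696
Multiplications needed: 5 (5 lines after 8^1)

8^24 = 4722366482869645213696. Using exponentiation by squaring, this requires 5 multiplications. The key idea: if the exponent is even, square the half-power; if odd, multiply by the base once.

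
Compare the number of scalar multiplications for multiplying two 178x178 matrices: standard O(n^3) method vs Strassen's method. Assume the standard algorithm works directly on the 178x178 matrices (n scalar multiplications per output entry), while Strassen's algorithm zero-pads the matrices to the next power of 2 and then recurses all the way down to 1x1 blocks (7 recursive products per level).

Matrix multiplication for 178x178 matrices:

Strassen's algorithm requires power-of-2 dimensions. Pad 178x178 to 256x256 (next power of 2).

Standard algorithm: 178^3 = 5639752 multiplications
Strassen's algorithm: 7^(log2(256)) = 7^8 = 5764801 multiplications
Difference: 5639752 - 5764801 = -125049 (Strassen uses MORE here due to padding overhead — for small or just-over-power-of-2 n, padding can outweigh the per-level savings)

Standard: 5639752 multiplications (178^3). Strassen: 5764801 multiplications (7^8, after padding to 256x256). Strassen reduces 8 recursive multiplications to 7 at each level.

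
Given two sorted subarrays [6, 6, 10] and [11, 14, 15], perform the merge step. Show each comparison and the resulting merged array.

Merging process:

Compare 6 vs 11: take 6 from left. Merged: [6]
Compare 6 vs 11: take 6 from left. Merged: [6, 6]
Compare 10 vs 11: take 10 from left. Merged: [6, 6, 10]
Append remaining from right: [11, 14, 15]. Merged: [6, 6, 10, 11, 14, 15]

Final merged array: [6, 6, 10, 11, 14, 15]
Total comparisons: 3

The merged array is [6, 6, 10, 11, 14, 15], requiring 3 comparisons. The merge step runs in O(n) time where n is the total number of elements.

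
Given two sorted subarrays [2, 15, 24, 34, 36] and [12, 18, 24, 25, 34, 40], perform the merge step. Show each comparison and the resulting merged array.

Merging process:

Compare 2 vs 12: take 2 from left. Merged: [2]
Compare 15 vs 12: take 12 from right. Merged: [2, 12]
Compare 15 vs 18: take 15 from left. Merged: [2, 12, 15]
Compare 24 vs 18: take 18 from right. Merged: [2, 12, 15, 18]
Compare 24 vs 24: take 24 from left. Merged: [2, 12, 15, 18, 24]
Compare 34 vs 24: take 24 from right. Merged: [2, 12, 15, 18, 24, 24]
Compare 34 vs 25: take 25 from right. Merged: [2, 12, 15, 18, 24, 24, 25]
Compare 34 vs 34: take 34 from left. Merged: [2, 12, 15, 18, 24, 24, 25, 34]
Compare 36 vs 34: take 34 from right. Merged: [2, 12, 15, 18, 24, 24, 25, 34, 34]
Compare 36 vs 40: take 36 from left. Merged: [2, 12, 15, 18, 24, 24, 25, 34, 34, 36]
Append remaining from right: [40]. Merged: [2, 12, 15, 18, 24, 24, 25, 34, 34, 36, 40]

Final merged array: [2, 12, 15, 18, 24, 24, 25, 34, 34, 36, 40]
Total comparisons: 10

The merged array is [2, 12, 15, 18, 24, 24, 25, 34, 34, 36, 40], requiring 10 comparisons. The merge step runs in O(n) time where n is the total number of elements.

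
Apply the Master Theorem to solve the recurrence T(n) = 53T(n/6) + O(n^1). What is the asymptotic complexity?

Master Theorem for T(n) = 53T(n/6) + O(n^1):

a = 53, b = 6, c = 1
log_b(a) = log_6(53) = 2.2159

Case 1: c = 1 < log_6(53) = 2.2159
T(n) = O(n^(log_6 53))

For T(n) = 53T(n/6) + O(n^1): log_6(53) = 2.2159. This is Case 1 of the Master Theorem (c < log_b(a), work dominated by leaves), giving O(n^(log_6 53)).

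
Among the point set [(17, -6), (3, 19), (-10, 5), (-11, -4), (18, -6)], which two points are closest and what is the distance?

Computing all pairwise distances among 5 points:

d((17, -6), (3, 19)) = 28.6531
d((17, -6), (-10, 5)) = 29.1548
d((17, -6), (-11, -4)) = 28.0713
d((17, -6), (18, -6)) = 1.0 <-- minimum
d((3, 19), (-10, 5)) = 19.105
d((3, 19), (-11, -4)) = 26.9258
d((3, 19), (18, -6)) = 29.1548
d((-10, 5), (-11, -4)) = 9.0554
d((-10, 5), (18, -6)) = 30.0832
d((-11, -4), (18, -6)) = 29.0689

Closest pair: (17, -6) and (18, -6) with distance 1.0

The closest pair is (17, -6) and (18, -6) with Euclidean distance 1.0. For 5 points, brute-force pairwise comparison is shown above. For large n, the divide-and-conquer algorithm (sort by x, recurse on halves, check the dividing strip) achieves O(n log n).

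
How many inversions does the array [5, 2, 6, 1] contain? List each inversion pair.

Finding inversions in [5, 2, 6, 1]:

(0, 1): arr[0]=5 > arr[1]=2
(0, 3): arr[0]=5 > arr[3]=1
(1, 3): arr[1]=2 > arr[3]=1
(2, 3): arr[2]=6 > arr[3]=1

Total inversions: 4

The array has 4 inversion(s): (0,1), (0,3), (1,3), (2,3). Each pair (i,j) satisfies i < j and arr[i] > arr[j].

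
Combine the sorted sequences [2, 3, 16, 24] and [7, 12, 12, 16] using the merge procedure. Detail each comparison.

Merging process:

Compare 2 vs 7: take 2 from left. Merged: [2]
Compare 3 vs 7: take 3 from left. Merged: [2, 3]
Compare 16 vs 7: take 7 from right. Merged: [2, 3, 7]
Compare 16 vs 12: take 12 from right. Merged: [2, 3, 7, 12]
Compare 16 vs 12: take 12 from right. Merged: [2, 3, 7, 12, 12]
Compare 16 vs 16: take 16 from left. Merged: [2, 3, 7, 12, 12, 16]
Compare 24 vs 16: take 16 from right. Merged: [2, 3, 7, 12, 12, 16, 16]
Append remaining from left: [24]. Merged: [2, 3, 7, 12, 12, 16, 16, 24]

Final merged array: [2, 3, 7, 12, 12, 16, 16, 24]
Total comparisons: 7

The merged array is [2, 3, 7, 12, 12, 16, 16, 24], requiring 7 comparisons. The merge step runs in O(n) time where n is the total number of elements.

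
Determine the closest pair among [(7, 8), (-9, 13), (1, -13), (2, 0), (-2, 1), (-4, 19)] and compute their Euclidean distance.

Computing all pairwise distances among 6 points:

d((7, 8), (-9, 13)) = 16.7631
d((7, 8), (1, -13)) = 21.8403
d((7, 8), (2, 0)) = 9.434
d((7, 8), (-2, 1)) = 11.4018
d((7, 8), (-4, 19)) = 15.5563
d((-9, 13), (1, -13)) = 27.8568
d((-9, 13), (2, 0)) = 17.0294
d((-9, 13), (-2, 1)) = 13.8924
d((-9, 13), (-4, 19)) = 7.8102
d((1, -13), (2, 0)) = 13.0384
d((1, -13), (-2, 1)) = 14.3178
d((1, -13), (-4, 19)) = 32.3883
d((2, 0), (-2, 1)) = 4.1231 <-- minimum
d((2, 0), (-4, 19)) = 19.9249
d((-2, 1), (-4, 19)) = 18.1108

Closest pair: (2, 0) and (-2, 1) with distance 4.1231

The closest pair is (2, 0) and (-2, 1) with Euclidean distance 4.1231. For 6 points, brute-force pairwise comparison is shown above. For large n, the divide-and-conquer algorithm (sort by x, recurse on halves, check the dividing strip) achieves O(n log n).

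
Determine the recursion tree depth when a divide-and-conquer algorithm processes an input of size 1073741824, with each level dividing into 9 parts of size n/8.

For divide and conquer with division factor 8:

Problem sizes at each level:
Level 0: 1073741824
Level 1: 134217728
Level 2: 16777216
Level 3: 2097152
Level 4: 262144
Level 5: 32768
Level 6: 4096
Level 7: 512
Level 8: 64
Level 9: 8
Level 10: 1

The root is level 0 and the size-1 base case is level 10 (the tree spans levels 0 through 10, i.e. 11 levels counting the root), so the depth is the number of divisions: log_8(1073741824) = 10

The recursion tree depth is log_8(1073741824) = 10. At each level, the problem size is divided by 8, so it takes 10 divisions to reduce to a base case of size 1. The algorithm makes 9 recursive calls at each level.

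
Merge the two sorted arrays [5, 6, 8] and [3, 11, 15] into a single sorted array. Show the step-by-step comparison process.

Merging process:

Compare 5 vs 3: take 3 from right. Merged: [3]
Compare 5 vs 11: take 5 from left. Merged: [3, 5]
Compare 6 vs 11: take 6 from left. Merged: [3, 5, 6]
Compare 8 vs 11: take 8 from left. Merged: [3, 5, 6, 8]
Append remaining from right: [11, 15]. Merged: [3, 5, 6, 8, 11, 15]

Final merged array: [3, 5, 6, 8, 11, 15]
Total comparisons: 4

The merged array is [3, 5, 6, 8, 11, 15], requiring 4 comparisons. The merge step runs in O(n) time where n is the total number of elements.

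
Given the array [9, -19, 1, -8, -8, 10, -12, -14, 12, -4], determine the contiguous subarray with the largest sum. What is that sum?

Using Kadane's algorithm on [9, -19, 1, -8, -8, 10, -12, -14, 12, -4]:

Scanning through the array:
Position 1 (value -19): max_ending_here = -10, max_so_far = 9
Position 2 (value 1): max_ending_here = 1, max_so_far = 9
Position 3 (value -8): max_ending_here = -7, max_so_far = 9
Position 4 (value -8): max_ending_here = -8, max_so_far = 9
Position 5 (value 10): max_ending_here = 10, max_so_far = 10
Position 6 (value -12): max_ending_here = -2, max_so_far = 10
Position 7 (value -14): max_ending_here = -14, max_so_far = 10
Position 8 (value 12): max_ending_here = 12, max_so_far = 12
Position 9 (value -4): max_ending_here = 8, max_so_far = 12

Maximum subarray: [12]
Maximum sum: 12

The maximum subarray is [12] with sum 12. This subarray runs from index 8 to index 8.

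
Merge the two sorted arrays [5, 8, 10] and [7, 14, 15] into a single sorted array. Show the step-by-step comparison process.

Merging process:

Compare 5 vs 7: take 5 from left. Merged: [5]
Compare 8 vs 7: take 7 from right. Merged: [5, 7]
Compare 8 vs 14: take 8 from left. Merged: [5, 7, 8]
Compare 10 vs 14: take 10 from left. Merged: [5, 7, 8, 10]
Append remaining from right: [14, 15]. Merged: [5, 7, 8, 10, 14, 15]

Final merged array: [5, 7, 8, 10, 14, 15]
Total comparisons: 4

The merged array is [5, 7, 8, 10, 14, 15], requiring 4 comparisons. The merge step runs in O(n) time where n is the total number of elements.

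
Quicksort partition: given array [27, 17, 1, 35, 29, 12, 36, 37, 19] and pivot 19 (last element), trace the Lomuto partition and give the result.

Lomuto partition with pivot = 19:

Initial array: [27, 17, 1, 35, 29, 12, 36, 37, 19]

arr[0]=27 > 19: no swap
arr[1]=17 <= 19: swap with position 0, array becomes [17, 27, 1, 35, 29, 12, 36, 37, 19]
arr[2]=1 <= 19: swap with position 1, array becomes [17, 1, 27, 35, 29, 12, 36, 37, 19]
arr[3]=35 > 19: no swap
arr[4]=29 > 19: no swap
arr[5]=12 <= 19: swap with position 2, array becomes [17, 1, 12, 35, 29, 27, 36, 37, 19]
arr[6]=36 > 19: no swap
arr[7]=37 > 19: no swap

Place pivot at position 3: [17, 1, 12, 19, 29, 27, 36, 37, 35]
Pivot position: 3

After partitioning with pivot 19, the array becomes [17, 1, 12, 19, 29, 27, 36, 37, 35]. The pivot is placed at index 3. All elements to the left of the pivot are <= 19, and all elements to the right are > 19.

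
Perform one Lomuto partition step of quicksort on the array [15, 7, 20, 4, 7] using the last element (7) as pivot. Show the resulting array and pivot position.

Lomuto partition with pivot = 7:

Initial array: [15, 7, 20, 4, 7]

arr[0]=15 > 7: no swap
arr[1]=7 <= 7: swap with position 0, array becomes [7, 15, 20, 4, 7]
arr[2]=20 > 7: no swap
arr[3]=4 <= 7: swap with position 1, array becomes [7, 4, 20, 15, 7]

Place pivot at position 2: [7, 4, 7, 15, 20]
Pivot position: 2

After partitioning with pivot 7, the array becomes [7, 4, 7, 15, 20]. The pivot is placed at index 2. All elements to the left of the pivot are <= 7, and all elements to the right are > 7.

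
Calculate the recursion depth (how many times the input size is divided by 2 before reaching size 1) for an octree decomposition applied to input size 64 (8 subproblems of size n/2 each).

For divide and conquer with division factor 2:

Problem sizes at each level:
Level 0: 64
Level 1: 32
Level 2: 16
Level 3: 8
Level 4: 4
Level 5: 2
Level 6: 1

The root is level 0 and the size-1 base case is level 6 (the tree spans levels 0 through 6, i.e. 7 levels counting the root), so the depth is the number of divisions: log_2(64) = 6

The recursion tree depth is log_2(64) = 6. At each level, the problem size is divided by 2, so it takes 6 divisions to reduce to a base case of size 1. The algorithm makes 8 recursive calls at each level.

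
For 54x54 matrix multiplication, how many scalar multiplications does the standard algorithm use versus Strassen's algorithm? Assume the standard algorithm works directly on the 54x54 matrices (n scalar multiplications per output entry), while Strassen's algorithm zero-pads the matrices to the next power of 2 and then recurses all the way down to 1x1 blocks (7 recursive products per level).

Matrix multiplication for 54x54 matrices:

Strassen's algorithm requires power-of-2 dimensions. Pad 54x54 to 64x64 (next power of 2).

Standard algorithm: 54^3 = 157464 multiplications
Strassen's algorithm: 7^(log2(64)) = 7^6 = 117649 multiplications
Savings: 157464 - 117649 = 39815 multiplications

Standard: 157464 multiplications (54^3). Strassen: 117649 multiplications (7^6, after padding to 64x64). Strassen reduces 8 recursive multiplications to 7 at each level.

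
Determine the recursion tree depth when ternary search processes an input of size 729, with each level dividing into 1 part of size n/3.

For divide and conquer with division factor 3:

Problem sizes at each level:
Level 0: 729
Level 1: 243
Level 2: 81
Level 3: 27
Level 4: 9
Level 5: 3
Level 6: 1

The root is level 0 and the size-1 base case is level 6 (the tree spans levels 0 through 6, i.e. 7 levels counting the root), so the depth is the number of divisions: log_3(729) = 6

The recursion tree depth is log_3(729) = 6. At each level, the problem size is divided by 3, so it takes 6 divisions to reduce to a base case of size 1. The algorithm makes 1 recursive call at each level.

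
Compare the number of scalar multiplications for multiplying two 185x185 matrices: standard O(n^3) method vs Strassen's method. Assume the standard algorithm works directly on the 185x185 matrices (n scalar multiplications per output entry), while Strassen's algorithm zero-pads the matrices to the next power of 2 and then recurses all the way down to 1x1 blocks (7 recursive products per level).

Matrix multiplication for 185x185 matrices:

Strassen's algorithm requires power-of-2 dimensions. Pad 185x185 to 256x256 (next power of 2).

Standard algorithm: 185^3 = 6331625 multiplications
Strassen's algorithm: 7^(log2(256)) = 7^8 = 5764801 multiplications
Savings: 6331625 - 5764801 = 566824 multiplications

Standard: 6331625 multiplications (185^3). Strassen: 5764801 multiplications (7^8, after padding to 256x256). Strassen reduces 8 recursive multiplications to 7 at each level.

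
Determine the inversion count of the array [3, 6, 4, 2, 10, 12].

Finding inversions in [3, 6, 4, 2, 10, 12]:

(0, 3): arr[0]=3 > arr[3]=2
(1, 2): arr[1]=6 > arr[2]=4
(1, 3): arr[1]=6 > arr[3]=2
(2, 3): arr[2]=4 > arr[3]=2

Total inversions: 4

The array has 4 inversion(s): (0,3), (1,2), (1,3), (2,3). Each pair (i,j) satisfies i < j and arr[i] > arr[j].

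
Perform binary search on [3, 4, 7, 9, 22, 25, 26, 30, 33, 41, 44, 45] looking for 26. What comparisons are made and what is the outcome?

Binary search for 26 in [3, 4, 7, 9, 22, 25, 26, 30, 33, 41, 44, 45]:

lo=0, hi=11, mid=5, arr[mid]=25 -> 25 < 26, search right half
lo=6, hi=11, mid=8, arr[mid]=33 -> 33 > 26, search left half
lo=6, hi=7, mid=6, arr[mid]=26 -> Found target at index 6!

Binary search finds 26 at index 6 after 3 comparisons. The search repeatedly halves the search space by comparing with the middle element.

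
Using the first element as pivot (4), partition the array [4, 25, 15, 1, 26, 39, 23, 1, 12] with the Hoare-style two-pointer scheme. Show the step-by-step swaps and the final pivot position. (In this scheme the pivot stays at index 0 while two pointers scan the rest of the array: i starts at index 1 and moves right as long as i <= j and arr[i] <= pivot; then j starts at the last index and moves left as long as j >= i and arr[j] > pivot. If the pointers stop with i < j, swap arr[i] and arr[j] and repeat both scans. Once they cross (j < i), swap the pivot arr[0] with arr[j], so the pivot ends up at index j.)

Hoare-style two-pointer partition with pivot = 4:

Initial array: [4, 25, 15, 1, 26, 39, 23, 1, 12]

Pointers start at i = 1, j = 8.
i stops at index 1 (arr[1]=25 > 4), j stops at index 7 (arr[7]=1 <= 4): swap arr[1] and arr[7], array becomes [4, 1, 15, 1, 26, 39, 23, 25, 12]
i stops at index 2 (arr[2]=15 > 4), j stops at index 3 (arr[3]=1 <= 4): swap arr[2] and arr[3], array becomes [4, 1, 1, 15, 26, 39, 23, 25, 12]
i ends at 3, j ends at 2: the pointers have crossed (j < i), so scanning stops.

Swap pivot arr[0] with arr[2] to place pivot at position 2: [1, 1, 4, 15, 26, 39, 23, 25, 12]
Pivot position: 2

After partitioning with pivot 4, the array becomes [1, 1, 4, 15, 26, 39, 23, 25, 12]. The pivot is placed at index 2. All elements to the left of the pivot are <= 4, and all elements to the right are > 4.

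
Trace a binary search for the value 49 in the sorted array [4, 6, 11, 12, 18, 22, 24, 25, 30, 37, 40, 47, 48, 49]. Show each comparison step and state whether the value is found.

Binary search for 49 in [4, 6, 11, 12, 18, 22, 24, 25, 30, 37, 40, 47, 48, 49]:

lo=0, hi=13, mid=6, arr[mid]=24 -> 24 < 49, search right half
lo=7, hi=13, mid=10, arr[mid]=40 -> 40 < 49, search right half
lo=11, hi=13, mid=12, arr[mid]=48 -> 48 < 49, search right half
lo=13, hi=13, mid=13, arr[mid]=49 -> Found target at index 13!

Binary search finds 49 at index 13 after 4 comparisons. The search repeatedly halves the search space by comparing with the middle element.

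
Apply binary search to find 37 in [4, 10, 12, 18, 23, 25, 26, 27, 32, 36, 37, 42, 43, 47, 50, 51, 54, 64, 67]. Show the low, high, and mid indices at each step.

Binary search for 37 in [4, 10, 12, 18, 23, 25, 26, 27, 32, 36, 37, 42, 43, 47, 50, 51, 54, 64, 67]:

lo=0, hi=18, mid=9, arr[mid]=36 -> 36 < 37, search right half
lo=10, hi=18, mid=14, arr[mid]=50 -> 50 > 37, search left half
lo=10, hi=13, mid=11, arr[mid]=42 -> 42 > 37, search left half
lo=10, hi=10, mid=10, arr[mid]=37 -> Found target at index 10!

Binary search finds 37 at index 10 after 4 comparisons. The search repeatedly halves the search space by comparing with the middle element.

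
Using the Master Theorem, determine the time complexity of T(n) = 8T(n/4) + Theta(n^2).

Master Theorem for T(n) = 8T(n/4) + O(n^2):

a = 8, b = 4, c = 2
log_b(a) = log_4(8) = 1.5000

Case 3: c = 2 > log_4(8) = 1.5000
T(n) = O(n^2) = O(n^2)

For T(n) = 8T(n/4) + O(n^2): log_4(8) = 1.5000. This is Case 3 of the Master Theorem (c > log_b(a), work dominated by root), giving O(n^2).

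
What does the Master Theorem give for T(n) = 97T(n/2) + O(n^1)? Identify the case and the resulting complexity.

Master Theorem for T(n) = 97T(n/2) + O(n^1):

a = 97, b = 2, c = 1
log_b(a) = log_2(97) = 6.5999

Case 1: c = 1 < log_2(97) = 6.5999
T(n) = O(n^(log_2 97))

For T(n) = 97T(n/2) + O(n^1): log_2(97) = 6.5999. This is Case 1 of the Master Theorem (c < log_b(a), work dominated by leaves), giving O(n^(log_2 97)).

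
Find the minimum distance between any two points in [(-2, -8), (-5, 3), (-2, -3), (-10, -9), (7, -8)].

Computing all pairwise distances among 5 points:

d((-2, -8), (-5, 3)) = 11.4018
d((-2, -8), (-2, -3)) = 5.0 <-- minimum
d((-2, -8), (-10, -9)) = 8.0623
d((-2, -8), (7, -8)) = 9.0
d((-5, 3), (-2, -3)) = 6.7082
d((-5, 3), (-10, -9)) = 13.0
d((-5, 3), (7, -8)) = 16.2788
d((-2, -3), (-10, -9)) = 10.0
d((-2, -3), (7, -8)) = 10.2956
d((-10, -9), (7, -8)) = 17.0294

Closest pair: (-2, -8) and (-2, -3) with distance 5.0

The closest pair is (-2, -8) and (-2, -3) with Euclidean distance 5.0. For 5 points, brute-force pairwise comparison is shown above. For large n, the divide-and-conquer algorithm (sort by x, recurse on halves, check the dividing strip) achieves O(n log n).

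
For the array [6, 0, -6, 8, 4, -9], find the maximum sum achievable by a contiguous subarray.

Using Kadane's algorithm on [6, 0, -6, 8, 4, -9]:

Scanning through the array:
Position 1 (value 0): max_ending_here = 6, max_so_far = 6
Position 2 (value -6): max_ending_here = 0, max_so_far = 6
Position 3 (value 8): max_ending_here = 8, max_so_far = 8
Position 4 (value 4): max_ending_here = 12, max_so_far = 12
Position 5 (value -9): max_ending_here = 3, max_so_far = 12

Maximum subarray: [6, 0, -6, 8, 4]
Maximum sum: 12

The maximum subarray is [6, 0, -6, 8, 4] with sum 12. This subarray runs from index 0 to index 4.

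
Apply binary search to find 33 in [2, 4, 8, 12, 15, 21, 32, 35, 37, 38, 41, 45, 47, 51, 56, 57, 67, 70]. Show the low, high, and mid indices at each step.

Binary search for 33 in [2, 4, 8, 12, 15, 21, 32, 35, 37, 38, 41, 45, 47, 51, 56, 57, 67, 70]:

lo=0, hi=17, mid=8, arr[mid]=37 -> 37 > 33, search left half
lo=0, hi=7, mid=3, arr[mid]=12 -> 12 < 33, search right half
lo=4, hi=7, mid=5, arr[mid]=21 -> 21 < 33, search right half
lo=6, hi=7, mid=6, arr[mid]=32 -> 32 < 33, search right half
lo=7, hi=7, mid=7, arr[mid]=35 -> 35 > 33, search left half
lo=7 > hi=6, target 33 not found

Binary search determines that 33 is not in the array after 5 comparisons. The search space was exhausted without finding the target.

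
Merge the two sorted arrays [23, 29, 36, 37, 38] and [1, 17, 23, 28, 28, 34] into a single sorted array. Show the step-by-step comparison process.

Merging process:

Compare 23 vs 1: take 1 from right. Merged: [1]
Compare 23 vs 17: take 17 from right. Merged: [1, 17]
Compare 23 vs 23: take 23 from left. Merged: [1, 17, 23]
Compare 29 vs 23: take 23 from right. Merged: [1, 17, 23, 23]
Compare 29 vs 28: take 28 from right. Merged: [1, 17, 23, 23, 28]
Compare 29 vs 28: take 28 from right. Merged: [1, 17, 23, 23, 28, 28]
Compare 29 vs 34: take 29 from left. Merged: [1, 17, 23, 23, 28, 28, 29]
Compare 36 vs 34: take 34 from right. Merged: [1, 17, 23, 23, 28, 28, 29, 34]
Append remaining from left: [36, 37, 38]. Merged: [1, 17, 23, 23, 28, 28, 29, 34, 36, 37, 38]

Final merged array: [1, 17, 23, 23, 28, 28, 29, 34, 36, 37, 38]
Total comparisons: 8

The merged array is [1, 17, 23, 23, 28, 28, 29, 34, 36, 37, 38], requiring 8 comparisons. The merge step runs in O(n) time where n is the total number of elements.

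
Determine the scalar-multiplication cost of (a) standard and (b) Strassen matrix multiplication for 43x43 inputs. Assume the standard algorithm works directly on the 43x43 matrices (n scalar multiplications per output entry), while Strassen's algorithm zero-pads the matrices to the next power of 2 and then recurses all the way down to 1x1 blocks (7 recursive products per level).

Matrix multiplication for 43x43 matrices:

Strassen's algorithm requires power-of-2 dimensions. Pad 43x43 to 64x64 (next power of 2).

Standard algorithm: 43^3 = 79507 multiplications
Strassen's algorithm: 7^(log2(64)) = 7^6 = 117649 multiplications
Difference: 79507 - 117649 = -38142 (Strassen uses MORE here due to padding overhead — for small or just-over-power-of-2 n, padding can outweigh the per-level savings)

Standard: 79507 multiplications (43^3). Strassen: 117649 multiplications (7^6, after padding to 64x64). Strassen reduces 8 recursive multiplications to 7 at each level.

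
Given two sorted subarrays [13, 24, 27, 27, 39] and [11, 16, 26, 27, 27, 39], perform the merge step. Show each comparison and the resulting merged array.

Merging process:

Compare 13 vs 11: take 11 from right. Merged: [11]
Compare 13 vs 16: take 13 from left. Merged: [11, 13]
Compare 24 vs 16: take 16 from right. Merged: [11, 13, 16]
Compare 24 vs 26: take 24 from left. Merged: [11, 13, 16, 24]
Compare 27 vs 26: take 26 from right. Merged: [11, 13, 16, 24, 26]
Compare 27 vs 27: take 27 from left. Merged: [11, 13, 16, 24, 26, 27]
Compare 27 vs 27: take 27 from left. Merged: [11, 13, 16, 24, 26, 27, 27]
Compare 39 vs 27: take 27 from right. Merged: [11, 13, 16, 24, 26, 27, 27, 27]
Compare 39 vs 27: take 27 from right. Merged: [11, 13, 16, 24, 26, 27, 27, 27, 27]
Compare 39 vs 39: take 39 from left. Merged: [11, 13, 16, 24, 26, 27, 27, 27, 27, 39]
Append remaining from right: [39]. Merged: [11, 13, 16, 24, 26, 27, 27, 27, 27, 39, 39]

Final merged array: [11, 13, 16, 24, 26, 27, 27, 27, 27, 39, 39]
Total comparisons: 10

The merged array is [11, 13, 16, 24, 26, 27, 27, 27, 27, 39, 39], requiring 10 comparisons. The merge step runs in O(n) time where n is the total number of elements.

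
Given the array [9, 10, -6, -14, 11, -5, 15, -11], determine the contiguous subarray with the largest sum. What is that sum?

Using Kadane's algorithm on [9, 10, -6, -14, 11, -5, 15, -11]:

Scanning through the array:
Position 1 (value 10): max_ending_here = 19, max_so_far = 19
Position 2 (value -6): max_ending_here = 13, max_so_far = 19
Position 3 (value -14): max_ending_here = -1, max_so_far = 19
Position 4 (value 11): max_ending_here = 11, max_so_far = 19
Position 5 (value -5): max_ending_here = 6, max_so_far = 19
Position 6 (value 15): max_ending_here = 21, max_so_far = 21
Position 7 (value -11): max_ending_here = 10, max_so_far = 21

Maximum subarray: [11, -5, 15]
Maximum sum: 21

The maximum subarray is [11, -5, 15] with sum 21. This subarray runs from index 4 to index 6.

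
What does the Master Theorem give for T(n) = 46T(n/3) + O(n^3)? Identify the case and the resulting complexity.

Master Theorem for T(n) = 46T(n/3) + O(n^3):

a = 46, b = 3, c = 3
log_b(a) = log_3(46) = 3.4850

Case 1: c = 3 < log_3(46) = 3.4850
T(n) = O(n^(log_3 46))

For T(n) = 46T(n/3) + O(n^3): log_3(46) = 3.4850. This is Case 1 of the Master Theorem (c < log_b(a), work dominated by leaves), giving O(n^(log_3 46)).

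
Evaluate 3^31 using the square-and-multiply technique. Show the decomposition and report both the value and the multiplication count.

Computing 3^31 by squaring (build up from 3^1; each line after the first costs one multiplication):

3^1 = 3
3^2 = (3^1)^2 = 3^2 = 9
3^3 = 3 * 3^2 = 3 * 9 = 27
3^6 = (3^3)^2 = 27^2 = 729
3^7 = 3 * 3^6 = 3 * 729 = 2187
3^14 = (3^7)^2 = 2187^2 = 4782969
3^15 = 3 * 3^14 = 3 * 4782969 = 14348907
3^30 = (3^15)^2 = 14348907^2 = 205891132094649
3^31 = 3 * 3^30 = 3 * 205891132094649 = 617673396283947

Result: 617673396283947
Multiplications needed: 8 (8 lines after 3^1)

3^31 = 617673396283947. Using exponentiation by squaring, this requires 8 multiplications. The key idea: if the exponent is even, square the half-power; if odd, multiply by the base once.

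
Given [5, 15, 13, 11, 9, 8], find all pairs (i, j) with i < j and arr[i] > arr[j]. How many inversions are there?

Finding inversions in [5, 15, 13, 11, 9, 8]:

(1, 2): arr[1]=15 > arr[2]=13
(1, 3): arr[1]=15 > arr[3]=11
(1, 4): arr[1]=15 > arr[4]=9
(1, 5): arr[1]=15 > arr[5]=8
(2, 3): arr[2]=13 > arr[3]=11
(2, 4): arr[2]=13 > arr[4]=9
(2, 5): arr[2]=13 > arr[5]=8
(3, 4): arr[3]=11 > arr[4]=9
(3, 5): arr[3]=11 > arr[5]=8
(4, 5): arr[4]=9 > arr[5]=8

Total inversions: 10

The array has 10 inversion(s): (1,2), (1,3), (1,4), (1,5), (2,3), (2,4), (2,5), (3,4), (3,5), (4,5). Each pair (i,j) satisfies i < j and arr[i] > arr[j].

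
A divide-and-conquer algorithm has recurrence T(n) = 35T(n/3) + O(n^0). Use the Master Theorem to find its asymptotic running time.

Master Theorem for T(n) = 35T(n/3) + O(n^0):

a = 35, b = 3, c = 0
log_b(a) = log_3(35) = 3.2362

Case 1: c = 0 < log_3(35) = 3.2362
T(n) = O(n^(log_3 35))

For T(n) = 35T(n/3) + O(n^0): log_3(35) = 3.2362. This is Case 1 of the Master Theorem (c < log_b(a), work dominated by leaves), giving O(n^(log_3 35)).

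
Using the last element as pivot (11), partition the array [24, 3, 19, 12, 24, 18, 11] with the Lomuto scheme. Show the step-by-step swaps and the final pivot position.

Lomuto partition with pivot = 11:

Initial array: [24, 3, 19, 12, 24, 18, 11]

arr[0]=24 > 11: no swap
arr[1]=3 <= 11: swap with position 0, array becomes [3, 24, 19, 12, 24, 18, 11]
arr[2]=19 > 11: no swap
arr[3]=12 > 11: no swap
arr[4]=24 > 11: no swap
arr[5]=18 > 11: no swap

Place pivot at position 1: [3, 11, 19, 12, 24, 18, 24]
Pivot position: 1

After partitioning with pivot 11, the array becomes [3, 11, 19, 12, 24, 18, 24]. The pivot is placed at index 1. All elements to the left of the pivot are <= 11, and all elements to the right are > 11.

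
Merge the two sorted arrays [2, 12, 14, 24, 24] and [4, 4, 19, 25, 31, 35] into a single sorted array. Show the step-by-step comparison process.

Merging process:

Compare 2 vs 4: take 2 from left. Merged: [2]
Compare 12 vs 4: take 4 from right. Merged: [2, 4]
Compare 12 vs 4: take 4 from right. Merged: [2, 4, 4]
Compare 12 vs 19: take 12 from left. Merged: [2, 4, 4, 12]
Compare 14 vs 19: take 14 from left. Merged: [2, 4, 4, 12, 14]
Compare 24 vs 19: take 19 from right. Merged: [2, 4, 4, 12, 14, 19]
Compare 24 vs 25: take 24 from left. Merged: [2, 4, 4, 12, 14, 19, 24]
Compare 24 vs 25: take 24 from left. Merged: [2, 4, 4, 12, 14, 19, 24, 24]
Append remaining from right: [25, 31, 35]. Merged: [2, 4, 4, 12, 14, 19, 24, 24, 25, 31, 35]

Final merged array: [2, 4, 4, 12, 14, 19, 24, 24, 25, 31, 35]
Total comparisons: 8

The merged array is [2, 4, 4, 12, 14, 19, 24, 24, 25, 31, 35], requiring 8 comparisons. The merge step runs in O(n) time where n is the total number of elements.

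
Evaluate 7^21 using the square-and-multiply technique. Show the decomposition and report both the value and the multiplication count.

Computing 7^21 by squaring (build up from 7^1; each line after the first costs one multiplication):

7^1 = 7
7^2 = (7^1)^2 = 7^2 = 49
7^4 = (7^2)^2 = 49^2 = 2401
7^5 = 7 * 7^4 = 7 * 2401 = 16807
7^10 = (7^5)^2 = 16807^2 = 282475249
7^20 = (7^10)^2 = 282475249^2 = 79792266297612001
7^21 = 7 * 7^20 = 7 * 79792266297612001 = 558545864083284007

Result: 558545864083284007
Multiplications needed: 6 (6 lines after 7^1)

7^21 = 558545864083284007. Using exponentiation by squaring, this requires 6 multiplications. The key idea: if the exponent is even, square the half-power; if odd, multiply by the base once.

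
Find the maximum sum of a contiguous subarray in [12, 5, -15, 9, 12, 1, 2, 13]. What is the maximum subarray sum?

Using Kadane's algorithm on [12, 5, -15, 9, 12, 1, 2, 13]:

Scanning through the array:
Position 1 (value 5): max_ending_here = 17, max_so_far = 17
Position 2 (value -15): max_ending_here = 2, max_so_far = 17
Position 3 (value 9): max_ending_here = 11, max_so_far = 17
Position 4 (value 12): max_ending_here = 23, max_so_far = 23
Position 5 (value 1): max_ending_here = 24, max_so_far = 24
Position 6 (value 2): max_ending_here = 26, max_so_far = 26
Position 7 (value 13): max_ending_here = 39, max_so_far = 39

Maximum subarray: [12, 5, -15, 9, 12, 1, 2, 13]
Maximum sum: 39

The maximum subarray is [12, 5, -15, 9, 12, 1, 2, 13] with sum 39. This subarray runs from index 0 to index 7.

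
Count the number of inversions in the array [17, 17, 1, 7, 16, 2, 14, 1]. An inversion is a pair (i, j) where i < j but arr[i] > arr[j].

Finding inversions in [17, 17, 1, 7, 16, 2, 14, 1]:

(0, 2): arr[0]=17 > arr[2]=1
(0, 3): arr[0]=17 > arr[3]=7
(0, 4): arr[0]=17 > arr[4]=16
(0, 5): arr[0]=17 > arr[5]=2
(0, 6): arr[0]=17 > arr[6]=14
(0, 7): arr[0]=17 > arr[7]=1
(1, 2): arr[1]=17 > arr[2]=1
(1, 3): arr[1]=17 > arr[3]=7
(1, 4): arr[1]=17 > arr[4]=16
(1, 5): arr[1]=17 > arr[5]=2
(1, 6): arr[1]=17 > arr[6]=14
(1, 7): arr[1]=17 > arr[7]=1
(3, 5): arr[3]=7 > arr[5]=2
(3, 7): arr[3]=7 > arr[7]=1
(4, 5): arr[4]=16 > arr[5]=2
(4, 6): arr[4]=16 > arr[6]=14
(4, 7): arr[4]=16 > arr[7]=1
(5, 7): arr[5]=2 > arr[7]=1
(6, 7): arr[6]=14 > arr[7]=1

Total inversions: 19

The array has 19 inversion(s): (0,2), (0,3), (0,4), (0,5), (0,6), (0,7), (1,2), (1,3), (1,4), (1,5), (1,6), (1,7), (3,5), (3,7), (4,5), (4,6), (4,7), (5,7), (6,7). Each pair (i,j) satisfies i < j and arr[i] > arr[j].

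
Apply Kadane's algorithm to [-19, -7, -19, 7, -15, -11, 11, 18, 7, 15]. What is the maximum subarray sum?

Using Kadane's algorithm on [-19, -7, -19, 7, -15, -11, 11, 18, 7, 15]:

Scanning through the array:
Position 1 (value -7): max_ending_here = -7, max_so_far = -7
Position 2 (value -19): max_ending_here = -19, max_so_far = -7
Position 3 (value 7): max_ending_here = 7, max_so_far = 7
Position 4 (value -15): max_ending_here = -8, max_so_far = 7
Position 5 (value -11): max_ending_here = -11, max_so_far = 7
Position 6 (value 11): max_ending_here = 11, max_so_far = 11
Position 7 (value 18): max_ending_here = 29, max_so_far = 29
Position 8 (value 7): max_ending_here = 36, max_so_far = 36
Position 9 (value 15): max_ending_here = 51, max_so_far = 51

Maximum subarray: [11, 18, 7, 15]
Maximum sum: 51

The maximum subarray is [11, 18, 7, 15] with sum 51. This subarray runs from index 6 to index 9.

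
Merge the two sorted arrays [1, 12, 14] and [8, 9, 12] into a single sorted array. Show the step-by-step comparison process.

Merging process:

Compare 1 vs 8: take 1 from left. Merged: [1]
Compare 12 vs 8: take 8 from right. Merged: [1, 8]
Compare 12 vs 9: take 9 from right. Merged: [1, 8, 9]
Compare 12 vs 12: take 12 from left. Merged: [1, 8, 9, 12]
Compare 14 vs 12: take 12 from right. Merged: [1, 8, 9, 12, 12]
Append remaining from left: [14]. Merged: [1, 8, 9, 12, 12, 14]

Final merged array: [1, 8, 9, 12, 12, 14]
Total comparisons: 5

The merged array is [1, 8, 9, 12, 12, 14], requiring 5 comparisons. The merge step runs in O(n) time where n is the total number of elements.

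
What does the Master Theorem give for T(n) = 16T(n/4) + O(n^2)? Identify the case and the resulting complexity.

Master Theorem for T(n) = 16T(n/4) + O(n^2):

a = 16, b = 4, c = 2
log_b(a) = log_4(16) = 2.0000

Case 2: c = 2 = log_4(16) = 2.0000
T(n) = O(n^2 log n) = O(n^2 log n)

For T(n) = 16T(n/4) + O(n^2): log_4(16) = 2.0000. This is Case 2 of the Master Theorem (c = log_b(a), equal work at all levels), giving O(n^2 log n).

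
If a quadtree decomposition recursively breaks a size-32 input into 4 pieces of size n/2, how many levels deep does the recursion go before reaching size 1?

For divide and conquer with division factor 2:

Problem sizes at each level:
Level 0: 32
Level 1: 16
Level 2: 8
Level 3: 4
Level 4: 2
Level 5: 1

The root is level 0 and the size-1 base case is level 5 (the tree spans levels 0 through 5, i.e. 6 levels counting the root), so the depth is the number of divisions: log_2(32) = 5

The recursion tree depth is log_2(32) = 5. At each level, the problem size is divided by 2, so it takes 5 divisions to reduce to a base case of size 1. The algorithm makes 4 recursive calls at each level.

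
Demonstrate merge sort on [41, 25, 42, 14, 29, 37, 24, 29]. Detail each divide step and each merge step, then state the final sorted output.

Merge sort trace:

Split: [41, 25, 42, 14, 29, 37, 24, 29] -> [41, 25, 42, 14] and [29, 37, 24, 29]
  Split: [41, 25, 42, 14] -> [41, 25] and [42, 14]
    Split: [41, 25] -> [41] and [25]
    Merge: [41] + [25] -> [25, 41]
    Split: [42, 14] -> [42] and [14]
    Merge: [42] + [14] -> [14, 42]
  Merge: [25, 41] + [14, 42] -> [14, 25, 41, 42]
  Split: [29, 37, 24, 29] -> [29, 37] and [24, 29]
    Split: [29, 37] -> [29] and [37]
    Merge: [29] + [37] -> [29, 37]
    Split: [24, 29] -> [24] and [29]
    Merge: [24] + [29] -> [24, 29]
  Merge: [29, 37] + [24, 29] -> [24, 29, 29, 37]
Merge: [14, 25, 41, 42] + [24, 29, 29, 37] -> [14, 24, 25, 29, 29, 37, 41, 42]

Final sorted array: [14, 24, 25, 29, 29, 37, 41, 42]

The merge sort proceeds by recursively splitting the array and merging sorted halves.
After all merges, the sorted array is [14, 24, 25, 29, 29, 37, 41, 42].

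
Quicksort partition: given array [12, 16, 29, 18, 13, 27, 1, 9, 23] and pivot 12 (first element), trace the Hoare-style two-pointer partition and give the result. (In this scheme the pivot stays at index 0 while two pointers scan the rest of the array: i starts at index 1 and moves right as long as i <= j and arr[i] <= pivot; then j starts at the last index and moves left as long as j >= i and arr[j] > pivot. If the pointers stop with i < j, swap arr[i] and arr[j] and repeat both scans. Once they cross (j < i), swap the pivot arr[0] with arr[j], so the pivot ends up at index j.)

Hoare-style two-pointer partition with pivot = 12:

Initial array: [12, 16, 29, 18, 13, 27, 1, 9, 23]

Pointers start at i = 1, j = 8.
i stops at index 1 (arr[1]=16 > 12), j stops at index 7 (arr[7]=9 <= 12): swap arr[1] and arr[7], array becomes [12, 9, 29, 18, 13, 27, 1, 16, 23]
i stops at index 2 (arr[2]=29 > 12), j stops at index 6 (arr[6]=1 <= 12): swap arr[2] and arr[6], array becomes [12, 9, 1, 18, 13, 27, 29, 16, 23]
i ends at 3, j ends at 2: the pointers have crossed (j < i), so scanning stops.

Swap pivot arr[0] with arr[2] to place pivot at position 2: [1, 9, 12, 18, 13, 27, 29, 16, 23]
Pivot position: 2

After partitioning with pivot 12, the array becomes [1, 9, 12, 18, 13, 27, 29, 16, 23]. The pivot is placed at index 2. All elements to the left of the pivot are <= 12, and all elements to the right are > 12.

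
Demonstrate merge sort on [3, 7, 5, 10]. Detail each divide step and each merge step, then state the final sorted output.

Merge sort trace:

Split: [3, 7, 5, 10] -> [3, 7] and [5, 10]
  Split: [3, 7] -> [3] and [7]
  Merge: [3] + [7] -> [3, 7]
  Split: [5, 10] -> [5] and [10]
  Merge: [5] + [10] -> [5, 10]
Merge: [3, 7] + [5, 10] -> [3, 5, 7, 10]

Final sorted array: [3, 5, 7, 10]

The merge sort proceeds by recursively splitting the array and merging sorted halves.
After all merges, the sorted array is [3, 5, 7, 10].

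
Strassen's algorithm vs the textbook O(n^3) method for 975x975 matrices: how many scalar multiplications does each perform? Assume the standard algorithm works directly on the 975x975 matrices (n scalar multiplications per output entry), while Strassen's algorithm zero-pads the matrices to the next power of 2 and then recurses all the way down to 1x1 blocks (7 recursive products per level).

Matrix multiplication for 975x975 matrices:

Strassen's algorithm requires power-of-2 dimensions. Pad 975x975 to 1024x1024 (next power of 2).

Standard algorithm: 975^3 = 926859375 multiplications
Strassen's algorithm: 7^(log2(1024)) = 7^10 = 282475249 multiplications
Savings: 926859375 - 282475249 = 644384126 multiplications

Standard: 926859375 multiplications (975^3). Strassen: 282475249 multiplications (7^10, after padding to 1024x1024). Strassen reduces 8 recursive multiplications to 7 at each level.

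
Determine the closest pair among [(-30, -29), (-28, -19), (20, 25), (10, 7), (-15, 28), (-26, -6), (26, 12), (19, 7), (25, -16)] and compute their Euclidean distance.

Computing all pairwise distances among 9 points:

d((-30, -29), (-28, -19)) = 10.198
d((-30, -29), (20, 25)) = 73.5935
d((-30, -29), (10, 7)) = 53.8145
d((-30, -29), (-15, 28)) = 58.9406
d((-30, -29), (-26, -6)) = 23.3452
d((-30, -29), (26, 12)) = 69.4046
d((-30, -29), (19, 7)) = 60.803
d((-30, -29), (25, -16)) = 56.5155
d((-28, -19), (20, 25)) = 65.1153
d((-28, -19), (10, 7)) = 46.0435
d((-28, -19), (-15, 28)) = 48.7647
d((-28, -19), (-26, -6)) = 13.1529
d((-28, -19), (26, 12)) = 62.2656
d((-28, -19), (19, 7)) = 53.7122
d((-28, -19), (25, -16)) = 53.0848
d((20, 25), (10, 7)) = 20.5913
d((20, 25), (-15, 28)) = 35.1283
d((20, 25), (-26, -6)) = 55.4707
d((20, 25), (26, 12)) = 14.3178
d((20, 25), (19, 7)) = 18.0278
d((20, 25), (25, -16)) = 41.3038
d((10, 7), (-15, 28)) = 32.6497
d((10, 7), (-26, -6)) = 38.2753
d((10, 7), (26, 12)) = 16.7631
d((10, 7), (19, 7)) = 9.0
d((10, 7), (25, -16)) = 27.4591
d((-15, 28), (-26, -6)) = 35.7351
d((-15, 28), (26, 12)) = 44.0114
d((-15, 28), (19, 7)) = 39.9625
d((-15, 28), (25, -16)) = 59.4643
d((-26, -6), (26, 12)) = 55.0273
d((-26, -6), (19, 7)) = 46.8402
d((-26, -6), (25, -16)) = 51.9711
d((26, 12), (19, 7)) = 8.6023 <-- minimum
d((26, 12), (25, -16)) = 28.0179
d((19, 7), (25, -16)) = 23.7697

Closest pair: (26, 12) and (19, 7) with distance 8.6023

The closest pair is (26, 12) and (19, 7) with Euclidean distance 8.6023. For 9 points, brute-force pairwise comparison is shown above. For large n, the divide-and-conquer algorithm (sort by x, recurse on halves, check the dividing strip) achieves O(n log n).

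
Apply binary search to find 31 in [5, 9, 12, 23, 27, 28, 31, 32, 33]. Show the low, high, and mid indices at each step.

Binary search for 31 in [5, 9, 12, 23, 27, 28, 31, 32, 33]:

lo=0, hi=8, mid=4, arr[mid]=27 -> 27 < 31, search right half
lo=5, hi=8, mid=6, arr[mid]=31 -> Found target at index 6!

Binary search finds 31 at index 6 after 2 comparisons. The search repeatedly halves the search space by comparing with the middle element.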